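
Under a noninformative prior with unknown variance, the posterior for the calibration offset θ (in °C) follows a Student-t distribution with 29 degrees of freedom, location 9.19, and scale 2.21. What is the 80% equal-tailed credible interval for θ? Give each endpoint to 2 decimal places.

[6.29, 12.09]

The t_29 distribution is symmetric; the 80% interval is 9.19 ± t·2.21 with t_{0.9,29} = 1.311.
Half-width: 1.311 × 2.21 = 2.90.
9.19 − 2.90 = 6.29; 9.19 + 2.90 = 12.09.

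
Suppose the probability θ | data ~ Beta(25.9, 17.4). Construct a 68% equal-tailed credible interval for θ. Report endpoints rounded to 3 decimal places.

Posterior: Beta(25.9, 17.4).
Equal-tailed 68% interval: the 0.16 and 0.84 quantiles of Beta(25.9, 17.4).
Posterior mean ≈ 0.598, SD ≈ 0.074; a Normal approximation gives roughly [0.525, 0.671].
Exact: F⁻¹(0.16) = 0.524; F⁻¹(0.84) = 0.672.

[0.524, 0.672]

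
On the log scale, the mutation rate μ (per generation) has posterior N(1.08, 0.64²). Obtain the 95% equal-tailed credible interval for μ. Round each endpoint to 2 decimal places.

On the log scale the 95% interval is 1.08 ± 1.960 × 0.64 = [-0.1744, 2.3344].
Exponentiate: [e^-0.1744, e^2.3344] = [0.84, 10.32].

[0.84, 10.32]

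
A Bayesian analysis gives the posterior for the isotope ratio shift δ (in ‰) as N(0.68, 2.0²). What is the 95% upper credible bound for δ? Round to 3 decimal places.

3.970

Need U with P(δ ≤ U) = 0.95: U = 0.68 + z_{0.05}·2.0.
z = 1.645; U = 0.68 + 1.645 × 2.0 = 3.970.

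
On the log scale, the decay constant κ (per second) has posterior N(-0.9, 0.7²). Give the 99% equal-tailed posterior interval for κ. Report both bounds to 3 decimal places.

On the log scale the 99% interval is -0.9 ± 2.576 × 0.7 = [-2.7031, 0.9031].
Exponentiate: [e^-2.7031, e^0.9031] = [0.067, 2.467].

[0.067, 2.467]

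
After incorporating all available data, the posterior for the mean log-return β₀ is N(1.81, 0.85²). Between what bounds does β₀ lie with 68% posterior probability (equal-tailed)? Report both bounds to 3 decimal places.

The posterior is symmetric, so the 68% equal-tailed interval is β₀ = 1.81 ± z·0.85 with z = 0.994.
Half-width: 0.994 × 0.85 = 0.845.
1.81 − 0.845 = 0.965; 1.81 + 0.845 = 2.655.

[0.965, 2.655]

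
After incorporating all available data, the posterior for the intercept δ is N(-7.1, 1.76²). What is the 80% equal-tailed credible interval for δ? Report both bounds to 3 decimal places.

The posterior is symmetric, so the 80% equal-tailed interval is δ = -7.1 ± z·1.76 with z = 1.282.
Half-width: 1.282 × 1.76 = 2.256.
-7.1 − 2.256 = -9.356; -7.1 + 2.256 = -4.844.

[-9.356, -4.844]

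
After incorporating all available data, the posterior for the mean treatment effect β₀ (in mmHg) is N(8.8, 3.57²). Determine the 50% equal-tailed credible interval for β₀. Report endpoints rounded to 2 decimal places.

The posterior is symmetric, so the 50% equal-tailed interval is β₀ = 8.8 ± z·3.57 with z = 0.674.
Half-width: 0.674 × 3.57 = 2.41.
8.8 − 2.41 = 6.39; 8.8 + 2.41 = 11.21.

[6.39, 11.21]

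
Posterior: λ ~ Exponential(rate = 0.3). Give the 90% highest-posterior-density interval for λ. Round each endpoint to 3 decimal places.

The exponential density is strictly decreasing on [0, ∞), so the HPD interval is anchored at 0: [0, q] with P(λ ≤ q) = 0.90.
q = −ln(1 − 0.90) / 0.3 = 2.3026 / 0.3 = 7.675.

[0.000, 7.675]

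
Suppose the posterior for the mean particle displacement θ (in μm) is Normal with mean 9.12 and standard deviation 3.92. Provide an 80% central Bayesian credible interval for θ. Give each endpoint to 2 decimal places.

The posterior is symmetric, so the 80% equal-tailed interval is θ = 9.12 ± z·3.92 with z = 1.282.
Half-width: 1.282 × 3.92 = 5.02.
9.12 − 5.02 = 4.10; 9.12 + 5.02 = 14.14.

[4.10, 14.14]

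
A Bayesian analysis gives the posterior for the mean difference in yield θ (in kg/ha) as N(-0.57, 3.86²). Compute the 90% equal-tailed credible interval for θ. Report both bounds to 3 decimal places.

The posterior is symmetric, so the 90% equal-tailed interval is θ = -0.57 ± z·3.86 with z = 1.645.
Half-width: 1.645 × 3.86 = 6.349.
-0.57 − 6.349 = -6.919; -0.57 + 6.349 = 5.779.

[-6.919, 5.779]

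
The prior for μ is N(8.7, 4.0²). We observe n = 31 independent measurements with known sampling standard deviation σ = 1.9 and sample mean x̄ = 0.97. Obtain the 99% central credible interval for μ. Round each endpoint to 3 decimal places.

[0.150, 1.902]

Posterior precision = 1/4.0² + 31/1.9² = 0.0625 + 8.5873 = 8.6498, so posterior SD = 0.3400.
Posterior mean = (8.7/4.0² + 31·0.97/1.9²) / 8.6498 = 1.0259.
Interval: 1.0259 ± 2.576 × 0.3400 → [0.150, 1.902].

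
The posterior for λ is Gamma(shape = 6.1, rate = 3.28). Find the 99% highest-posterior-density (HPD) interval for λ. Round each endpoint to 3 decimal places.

[0.371, 4.110]

The posterior is unimodal and skewed, so the HPD interval has equal density at both endpoints and is the shortest 99% interval.
Solving f(0.371) = f(4.110) with F(4.110) − F(0.371) = 0.99 gives [0.371, 4.110].
For comparison, the equal-tailed interval is [0.483, 4.361]; the HPD is narrower and shifted toward the mode.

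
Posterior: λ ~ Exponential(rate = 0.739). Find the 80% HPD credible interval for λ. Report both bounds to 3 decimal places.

[0.000, 2.178]

The exponential density is strictly decreasing on [0, ∞), so the HPD interval is anchored at 0: [0, q] with P(λ ≤ q) = 0.80.
q = −ln(1 − 0.80) / 0.739 = 1.6094 / 0.739 = 2.178.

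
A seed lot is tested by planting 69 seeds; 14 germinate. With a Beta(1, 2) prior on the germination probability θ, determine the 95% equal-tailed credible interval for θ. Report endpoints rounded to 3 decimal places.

Posterior: Beta(1+14, 2+55) = Beta(15, 57).
Equal-tailed 95% interval: the 0.025 and 0.975 quantiles of Beta(15, 57).
Posterior mean ≈ 0.208, SD ≈ 0.048; a Normal approximation gives roughly [0.115, 0.301].
Exact: F⁻¹(0.025) = 0.123; F⁻¹(0.975) = 0.309.

[0.123, 0.309]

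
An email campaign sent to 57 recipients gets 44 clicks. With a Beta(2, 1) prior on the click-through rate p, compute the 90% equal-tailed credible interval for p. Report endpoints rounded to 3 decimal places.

Posterior: Beta(2+44, 1+13) = Beta(46, 14).
Equal-tailed 90% interval: the 0.05 and 0.95 quantiles of Beta(46, 14).
Posterior mean ≈ 0.767, SD ≈ 0.054; a Normal approximation gives roughly [0.678, 0.856].
Exact: F⁻¹(0.05) = 0.673; F⁻¹(0.95) = 0.850.

[0.673, 0.850]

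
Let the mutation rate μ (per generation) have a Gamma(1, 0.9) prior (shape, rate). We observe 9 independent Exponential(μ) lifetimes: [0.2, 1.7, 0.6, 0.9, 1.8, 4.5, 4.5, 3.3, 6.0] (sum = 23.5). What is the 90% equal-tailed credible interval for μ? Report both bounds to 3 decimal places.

[0.222, 0.644]

Posterior: Gamma(1+9, 0.9+23.5) = Gamma(10, 24.4) (shape, rate).
Equal-tailed 90% interval: Gamma(10, 24.4) quantiles at 0.05 and 0.95.
Posterior mean ≈ 0.410, SD ≈ 0.130; a Normal approximation gives roughly [0.197, 0.623].
Exact: lower = 0.222; upper = 0.644.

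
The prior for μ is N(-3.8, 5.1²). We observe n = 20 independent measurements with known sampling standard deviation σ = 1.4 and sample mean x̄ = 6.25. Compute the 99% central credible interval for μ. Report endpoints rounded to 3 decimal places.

Posterior precision = 1/5.1² + 20/1.4² = 0.0384 + 10.2041 = 10.2425, so posterior SD = 0.3125.
Posterior mean = (-3.8/5.1² + 20·6.25/1.4²) / 10.2425 = 6.2123.
Interval: 6.2123 ± 2.576 × 0.3125 → [5.407, 7.017].

[5.407, 7.017]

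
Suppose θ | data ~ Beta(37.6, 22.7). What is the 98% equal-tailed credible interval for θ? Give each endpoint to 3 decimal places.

Posterior: Beta(37.6, 22.7).
Equal-tailed 98% interval: the 0.01 and 0.99 quantiles of Beta(37.6, 22.7).
Posterior mean ≈ 0.624, SD ≈ 0.062; a Normal approximation gives roughly [0.480, 0.768].
Exact: F⁻¹(0.01) = 0.475; F⁻¹(0.99) = 0.760.

[0.475, 0.760]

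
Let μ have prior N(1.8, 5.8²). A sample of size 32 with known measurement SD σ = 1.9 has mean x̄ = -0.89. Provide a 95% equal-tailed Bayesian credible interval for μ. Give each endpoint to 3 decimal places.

Posterior precision = 1/5.8² + 32/1.9² = 0.0297 + 8.8643 = 8.8940, so posterior SD = 0.3353.
Posterior mean = (1.8/5.8² + 32·-0.89/1.9²) / 8.8940 = -0.8810.
Interval: -0.8810 ± 1.960 × 0.3353 → [-1.538, -0.224].

[-1.538, -0.224]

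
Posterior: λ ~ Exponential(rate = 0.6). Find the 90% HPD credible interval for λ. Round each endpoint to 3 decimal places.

[0.000, 3.838]

The exponential density is strictly decreasing on [0, ∞), so the HPD interval is anchored at 0: [0, q] with P(λ ≤ q) = 0.90.
q = −ln(1 − 0.90) / 0.6 = 2.3026 / 0.6 = 3.838.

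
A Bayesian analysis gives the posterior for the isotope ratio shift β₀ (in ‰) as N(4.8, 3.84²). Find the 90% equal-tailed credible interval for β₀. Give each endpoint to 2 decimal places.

[-1.52, 11.12]

The posterior is symmetric, so the 90% equal-tailed interval is β₀ = 4.8 ± z·3.84 with z = 1.645.
Half-width: 1.645 × 3.84 = 6.32.
4.8 − 6.32 = -1.52; 4.8 + 6.32 = 11.12.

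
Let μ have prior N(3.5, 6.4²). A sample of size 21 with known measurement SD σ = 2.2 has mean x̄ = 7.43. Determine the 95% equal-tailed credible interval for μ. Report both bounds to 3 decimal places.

[6.470, 8.346]

Posterior precision = 1/6.4² + 21/2.2² = 0.0244 + 4.3388 = 4.3633, so posterior SD = 0.4787.
Posterior mean = (3.5/6.4² + 21·7.43/2.2²) / 4.3633 = 7.4080.
Interval: 7.4080 ± 1.960 × 0.4787 → [6.470, 8.346].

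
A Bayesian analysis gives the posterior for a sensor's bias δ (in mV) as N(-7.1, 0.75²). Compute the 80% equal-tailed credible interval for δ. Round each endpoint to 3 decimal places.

The posterior is symmetric, so the 80% equal-tailed interval is δ = -7.1 ± z·0.75 with z = 1.282.
Half-width: 1.282 × 0.75 = 0.961.
-7.1 − 0.961 = -8.061; -7.1 + 0.961 = -6.139.

[-8.061, -6.139]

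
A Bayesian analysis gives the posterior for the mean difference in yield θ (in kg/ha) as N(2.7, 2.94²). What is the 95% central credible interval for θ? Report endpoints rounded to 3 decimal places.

[-3.062, 8.462]

The posterior is symmetric, so the 95% equal-tailed interval is θ = 2.7 ± z·2.94 with z = 1.960.
Half-width: 1.960 × 2.94 = 5.762.
2.7 − 5.762 = -3.062; 2.7 + 5.762 = 8.462.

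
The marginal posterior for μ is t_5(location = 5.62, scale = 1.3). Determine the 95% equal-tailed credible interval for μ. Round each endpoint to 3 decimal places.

[2.278, 8.962]

The t_5 distribution is symmetric; the 95% interval is 5.62 ± t·1.3 with t_{0.975,5} = 2.571.
Half-width: 2.571 × 1.3 = 3.342.
5.62 − 3.342 = 2.278; 5.62 + 3.342 = 8.962.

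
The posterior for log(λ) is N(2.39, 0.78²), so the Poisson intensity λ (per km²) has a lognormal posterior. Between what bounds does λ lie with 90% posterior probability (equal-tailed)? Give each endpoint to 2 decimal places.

[3.03, 39.37]

On the log scale the 90% interval is 2.39 ± 1.645 × 0.78 = [1.1070, 3.6730].
Exponentiate: [e^1.1070, e^3.6730] = [3.03, 39.37].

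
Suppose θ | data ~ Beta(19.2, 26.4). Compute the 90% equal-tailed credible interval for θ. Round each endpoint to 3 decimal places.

[0.304, 0.542]

Posterior: Beta(19.2, 26.4).
Equal-tailed 90% interval: the 0.05 and 0.95 quantiles of Beta(19.2, 26.4).
Posterior mean ≈ 0.421, SD ≈ 0.072; a Normal approximation gives roughly [0.302, 0.540].
Exact: F⁻¹(0.05) = 0.304; F⁻¹(0.95) = 0.542.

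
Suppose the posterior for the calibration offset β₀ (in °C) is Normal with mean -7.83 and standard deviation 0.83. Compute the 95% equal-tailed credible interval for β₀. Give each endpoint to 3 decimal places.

The posterior is symmetric, so the 95% equal-tailed interval is β₀ = -7.83 ± z·0.83 with z = 1.960.
Half-width: 1.960 × 0.83 = 1.627.
-7.83 − 1.627 = -9.457; -7.83 + 1.627 = -6.203.

[-9.457, -6.203]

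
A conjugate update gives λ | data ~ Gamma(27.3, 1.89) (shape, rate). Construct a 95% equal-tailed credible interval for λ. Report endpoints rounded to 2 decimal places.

Posterior: Gamma(shape 27.3, rate 1.89).
Equal-tailed 95% interval: Gamma(27.3, 1.89) quantiles at 0.025 and 0.975.
Posterior mean ≈ 14.44, SD ≈ 2.76; a Normal approximation gives roughly [9.03, 19.86].
Exact: lower = 9.54; upper = 20.35.

[9.54, 20.35]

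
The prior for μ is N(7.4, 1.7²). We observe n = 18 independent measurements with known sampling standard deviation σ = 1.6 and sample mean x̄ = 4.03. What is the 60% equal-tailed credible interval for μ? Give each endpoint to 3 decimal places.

Posterior precision = 1/1.7² + 18/1.6² = 0.3460 + 7.0312 = 7.3773, so posterior SD = 0.3682.
Posterior mean = (7.4/1.7² + 18·4.03/1.6²) / 7.3773 = 4.1881.
Interval: 4.1881 ± 0.842 × 0.3682 → [3.878, 4.498].

[3.878, 4.498]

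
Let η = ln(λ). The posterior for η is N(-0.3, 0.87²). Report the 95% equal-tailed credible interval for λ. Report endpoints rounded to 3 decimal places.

[0.135, 4.076]

On the log scale the 95% interval is -0.3 ± 1.960 × 0.87 = [-2.0052, 1.4052].
Exponentiate: [e^-2.0052, e^1.4052] = [0.135, 4.076].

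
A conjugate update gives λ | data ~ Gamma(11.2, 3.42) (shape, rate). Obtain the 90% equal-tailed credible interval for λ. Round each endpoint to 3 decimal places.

[1.848, 5.033]

Posterior: Gamma(shape 11.2, rate 3.42).
Equal-tailed 90% interval: Gamma(11.2, 3.42) quantiles at 0.05 and 0.95.
Posterior mean ≈ 3.275, SD ≈ 0.979; a Normal approximation gives roughly [1.665, 4.884].
Exact: lower = 1.848; upper = 5.033.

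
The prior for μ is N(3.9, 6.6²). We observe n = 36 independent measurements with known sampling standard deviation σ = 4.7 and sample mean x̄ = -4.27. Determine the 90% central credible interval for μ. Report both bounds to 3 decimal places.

Posterior precision = 1/6.6² + 36/4.7² = 0.0230 + 1.6297 = 1.6527, so posterior SD = 0.7779.
Posterior mean = (3.9/6.6² + 36·-4.27/4.7²) / 1.6527 = -4.1565.
Interval: -4.1565 ± 1.645 × 0.7779 → [-5.436, -2.877].

[-5.436, -2.877]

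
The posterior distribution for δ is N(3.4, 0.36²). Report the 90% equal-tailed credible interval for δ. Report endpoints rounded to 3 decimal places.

The posterior is symmetric, so the 90% equal-tailed interval is δ = 3.4 ± z·0.36 with z = 1.645.
Half-width: 1.645 × 0.36 = 0.592.
3.4 − 0.592 = 2.808; 3.4 + 0.592 = 3.992.

[2.808, 3.992]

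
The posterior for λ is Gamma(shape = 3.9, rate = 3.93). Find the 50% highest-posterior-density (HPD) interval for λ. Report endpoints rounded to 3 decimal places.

The posterior is unimodal and skewed, so the HPD interval has equal density at both endpoints and is the shortest 50% interval.
Solving f(0.477) = f(1.081) with F(1.081) − F(0.477) = 0.50 gives [0.477, 1.081].
For comparison, the equal-tailed interval is [0.624, 1.270]; the HPD is narrower and shifted toward the mode.

[0.477, 1.081]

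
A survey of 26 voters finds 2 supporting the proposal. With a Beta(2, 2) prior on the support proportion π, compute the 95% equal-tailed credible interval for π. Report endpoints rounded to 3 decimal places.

[0.039, 0.274]

Posterior: Beta(2+2, 2+24) = Beta(4, 26).
Equal-tailed 95% interval: the 0.025 and 0.975 quantiles of Beta(4, 26).
Posterior mean ≈ 0.133, SD ≈ 0.061; a Normal approximation gives roughly [0.014, 0.253].
Exact: F⁻¹(0.025) = 0.039; F⁻¹(0.975) = 0.274.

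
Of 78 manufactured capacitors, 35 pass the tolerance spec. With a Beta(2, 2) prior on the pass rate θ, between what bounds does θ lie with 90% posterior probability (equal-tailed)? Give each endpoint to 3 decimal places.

[0.362, 0.542]

Posterior: Beta(2+35, 2+43) = Beta(37, 45).
Equal-tailed 90% interval: the 0.05 and 0.95 quantiles of Beta(37, 45).
Posterior mean ≈ 0.451, SD ≈ 0.055; a Normal approximation gives roughly [0.361, 0.541].
Exact: F⁻¹(0.05) = 0.362; F⁻¹(0.95) = 0.542.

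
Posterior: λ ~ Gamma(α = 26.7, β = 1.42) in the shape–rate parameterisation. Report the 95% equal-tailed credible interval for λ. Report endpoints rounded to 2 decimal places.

[12.36, 26.58]

Posterior: Gamma(shape 26.7, rate 1.42).
Equal-tailed 95% interval: Gamma(26.7, 1.42) quantiles at 0.025 and 0.975.
Posterior mean ≈ 18.80, SD ≈ 3.64; a Normal approximation gives roughly [11.67, 25.93].
Exact: lower = 12.36; upper = 26.58.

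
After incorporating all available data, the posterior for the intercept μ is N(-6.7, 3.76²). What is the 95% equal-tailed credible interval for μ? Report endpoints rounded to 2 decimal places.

[-14.07, 0.67]

The posterior is symmetric, so the 95% equal-tailed interval is μ = -6.7 ± z·3.76 with z = 1.960.
Half-width: 1.960 × 3.76 = 7.37.
-6.7 − 7.37 = -14.07; -6.7 + 7.37 = 0.67.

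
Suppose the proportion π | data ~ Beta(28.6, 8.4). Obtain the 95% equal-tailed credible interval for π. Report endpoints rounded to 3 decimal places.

[0.627, 0.891]

Posterior: Beta(28.6, 8.4).
Equal-tailed 95% interval: the 0.025 and 0.975 quantiles of Beta(28.6, 8.4).
Posterior mean ≈ 0.773, SD ≈ 0.068; a Normal approximation gives roughly [0.640, 0.906].
Exact: F⁻¹(0.025) = 0.627; F⁻¹(0.975) = 0.891.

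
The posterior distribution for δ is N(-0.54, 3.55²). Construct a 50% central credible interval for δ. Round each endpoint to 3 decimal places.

[-2.934, 1.854]

The posterior is symmetric, so the 50% equal-tailed interval is δ = -0.54 ± z·3.55 with z = 0.674.
Half-width: 0.674 × 3.55 = 2.394.
-0.54 − 2.394 = -2.934; -0.54 + 2.394 = 1.854.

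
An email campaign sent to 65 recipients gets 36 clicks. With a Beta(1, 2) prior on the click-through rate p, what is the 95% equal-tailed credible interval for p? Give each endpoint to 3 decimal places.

Posterior: Beta(1+36, 2+29) = Beta(37, 31).
Equal-tailed 95% interval: the 0.025 and 0.975 quantiles of Beta(37, 31).
Posterior mean ≈ 0.544, SD ≈ 0.060; a Normal approximation gives roughly [0.427, 0.662].
Exact: F⁻¹(0.025) = 0.426; F⁻¹(0.975) = 0.660.

[0.426, 0.660]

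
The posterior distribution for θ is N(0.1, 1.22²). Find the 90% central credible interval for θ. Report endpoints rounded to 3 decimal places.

[-1.907, 2.107]

The posterior is symmetric, so the 90% equal-tailed interval is θ = 0.1 ± z·1.22 with z = 1.645.
Half-width: 1.645 × 1.22 = 2.007.
0.1 − 2.007 = -1.907; 0.1 + 2.007 = 2.107.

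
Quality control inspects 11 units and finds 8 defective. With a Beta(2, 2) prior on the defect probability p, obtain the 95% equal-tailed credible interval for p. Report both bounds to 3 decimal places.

[0.419, 0.872]

Posterior: Beta(2+8, 2+3) = Beta(10, 5).
Equal-tailed 95% interval: the 0.025 and 0.975 quantiles of Beta(10, 5).
Posterior mean ≈ 0.667, SD ≈ 0.118; a Normal approximation gives roughly [0.436, 0.898].
Exact: F⁻¹(0.025) = 0.419; F⁻¹(0.975) = 0.872.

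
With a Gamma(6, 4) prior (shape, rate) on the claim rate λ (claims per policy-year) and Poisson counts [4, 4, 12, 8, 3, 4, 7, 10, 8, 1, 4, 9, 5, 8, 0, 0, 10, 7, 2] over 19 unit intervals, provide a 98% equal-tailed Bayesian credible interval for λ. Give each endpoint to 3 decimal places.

[3.863, 6.003]

Posterior: Gamma(6+106, 4+19) = Gamma(112, 23) (shape, rate).
Equal-tailed 98% interval: Gamma(112, 23) quantiles at 0.01 and 0.99.
Posterior mean ≈ 4.870, SD ≈ 0.460; a Normal approximation gives roughly [3.799, 5.940].
Exact: lower = 3.863; upper = 6.003.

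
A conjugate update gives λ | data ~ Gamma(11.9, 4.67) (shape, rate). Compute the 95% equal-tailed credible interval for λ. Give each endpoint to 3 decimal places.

Posterior: Gamma(shape 11.9, rate 4.67).
Equal-tailed 95% interval: Gamma(11.9, 4.67) quantiles at 0.025 and 0.975.
Posterior mean ≈ 2.548, SD ≈ 0.739; a Normal approximation gives roughly [1.100, 3.996].
Exact: lower = 1.312; upper = 4.187.

[1.312, 4.187]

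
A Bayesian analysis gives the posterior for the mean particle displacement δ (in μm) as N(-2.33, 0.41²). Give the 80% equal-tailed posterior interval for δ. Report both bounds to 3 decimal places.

The posterior is symmetric, so the 80% equal-tailed interval is δ = -2.33 ± z·0.41 with z = 1.282.
Half-width: 1.282 × 0.41 = 0.525.
-2.33 − 0.525 = -2.855; -2.33 + 0.525 = -1.805.

[-2.855, -1.805]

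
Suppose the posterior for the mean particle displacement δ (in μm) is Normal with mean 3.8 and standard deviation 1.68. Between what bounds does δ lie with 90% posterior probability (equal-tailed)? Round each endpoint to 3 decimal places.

[1.037, 6.563]

The posterior is symmetric, so the 90% equal-tailed interval is δ = 3.8 ± z·1.68 with z = 1.645.
Half-width: 1.645 × 1.68 = 2.763.
3.8 − 2.763 = 1.037; 3.8 + 2.763 = 6.563.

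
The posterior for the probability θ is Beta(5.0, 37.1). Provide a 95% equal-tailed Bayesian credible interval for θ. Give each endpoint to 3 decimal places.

[0.041, 0.231]

Posterior: Beta(5.0, 37.1).
Equal-tailed 95% interval: the 0.025 and 0.975 quantiles of Beta(5.0, 37.1).
Posterior mean ≈ 0.119, SD ≈ 0.049; a Normal approximation gives roughly [0.022, 0.215].
Exact: F⁻¹(0.025) = 0.041; F⁻¹(0.975) = 0.231.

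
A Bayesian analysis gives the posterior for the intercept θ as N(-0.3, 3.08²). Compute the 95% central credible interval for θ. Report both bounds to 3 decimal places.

[-6.337, 5.737]

The posterior is symmetric, so the 95% equal-tailed interval is θ = -0.3 ± z·3.08 with z = 1.960.
Half-width: 1.960 × 3.08 = 6.037.
-0.3 − 6.037 = -6.337; -0.3 + 6.037 = 5.737.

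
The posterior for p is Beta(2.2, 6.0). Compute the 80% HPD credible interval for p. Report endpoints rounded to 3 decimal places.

[0.056, 0.418]

The posterior is unimodal and skewed, so the HPD interval has equal density at both endpoints and is the shortest 80% interval.
Solving f(0.056) = f(0.418) with F(0.418) − F(0.056) = 0.80 gives [0.056, 0.418].
For comparison, the equal-tailed interval is [0.093, 0.472]; the HPD is narrower and shifted toward the mode.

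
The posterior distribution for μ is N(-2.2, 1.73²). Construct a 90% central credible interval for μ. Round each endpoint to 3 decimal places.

[-5.046, 0.646]

The posterior is symmetric, so the 90% equal-tailed interval is μ = -2.2 ± z·1.73 with z = 1.645.
Half-width: 1.645 × 1.73 = 2.846.
-2.2 − 2.846 = -5.046; -2.2 + 2.846 = 0.646.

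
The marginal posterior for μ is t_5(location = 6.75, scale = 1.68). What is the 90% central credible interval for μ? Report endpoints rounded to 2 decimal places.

[3.36, 10.14]

The t_5 distribution is symmetric; the 90% interval is 6.75 ± t·1.68 with t_{0.95,5} = 2.015.
Half-width: 2.015 × 1.68 = 3.39.
6.75 − 3.39 = 3.36; 6.75 + 3.39 = 10.14.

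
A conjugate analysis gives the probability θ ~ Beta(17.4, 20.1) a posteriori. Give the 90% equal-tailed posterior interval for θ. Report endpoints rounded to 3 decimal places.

Posterior: Beta(17.4, 20.1).
Equal-tailed 90% interval: the 0.05 and 0.95 quantiles of Beta(17.4, 20.1).
Posterior mean ≈ 0.464, SD ≈ 0.080; a Normal approximation gives roughly [0.332, 0.596].
Exact: F⁻¹(0.05) = 0.333; F⁻¹(0.95) = 0.598.

[0.333, 0.598]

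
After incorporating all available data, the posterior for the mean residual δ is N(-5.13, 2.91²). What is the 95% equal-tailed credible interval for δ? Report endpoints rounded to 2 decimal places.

The posterior is symmetric, so the 95% equal-tailed interval is δ = -5.13 ± z·2.91 with z = 1.960.
Half-width: 1.960 × 2.91 = 5.70.
-5.13 − 5.70 = -10.83; -5.13 + 5.70 = 0.57.

[-10.83, 0.57]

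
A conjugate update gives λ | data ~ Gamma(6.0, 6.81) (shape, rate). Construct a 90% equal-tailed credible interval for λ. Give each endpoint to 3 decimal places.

[0.384, 1.544]

Posterior: Gamma(shape 6.0, rate 6.81).
Equal-tailed 90% interval: Gamma(6.0, 6.81) quantiles at 0.05 and 0.95.
Posterior mean ≈ 0.881, SD ≈ 0.360; a Normal approximation gives roughly [0.289, 1.473].
Exact: lower = 0.384; upper = 1.544.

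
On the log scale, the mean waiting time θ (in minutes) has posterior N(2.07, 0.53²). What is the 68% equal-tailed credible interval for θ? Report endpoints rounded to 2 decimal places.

[4.68, 13.42]

On the log scale the 68% interval is 2.07 ± 0.994 × 0.53 = [1.5429, 2.5971].
Exponentiate: [e^1.5429, e^2.5971] = [4.68, 13.42].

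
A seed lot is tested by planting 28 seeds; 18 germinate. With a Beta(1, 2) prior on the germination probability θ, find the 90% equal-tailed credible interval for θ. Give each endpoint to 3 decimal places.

[0.467, 0.750]

Posterior: Beta(1+18, 2+10) = Beta(19, 12).
Equal-tailed 90% interval: the 0.05 and 0.95 quantiles of Beta(19, 12).
Posterior mean ≈ 0.613, SD ≈ 0.086; a Normal approximation gives roughly [0.471, 0.755].
Exact: F⁻¹(0.05) = 0.467; F⁻¹(0.95) = 0.750.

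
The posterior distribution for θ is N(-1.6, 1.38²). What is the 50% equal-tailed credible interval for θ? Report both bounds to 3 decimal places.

The posterior is symmetric, so the 50% equal-tailed interval is θ = -1.6 ± z·1.38 with z = 0.674.
Half-width: 0.674 × 1.38 = 0.931.
-1.6 − 0.931 = -2.531; -1.6 + 0.931 = -0.669.

[-2.531, -0.669]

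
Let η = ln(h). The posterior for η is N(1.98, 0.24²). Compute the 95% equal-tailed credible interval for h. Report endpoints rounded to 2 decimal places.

[4.52, 11.59]

On the log scale the 95% interval is 1.98 ± 1.960 × 0.24 = [1.5096, 2.4504].
Exponentiate: [e^1.5096, e^2.4504] = [4.52, 11.59].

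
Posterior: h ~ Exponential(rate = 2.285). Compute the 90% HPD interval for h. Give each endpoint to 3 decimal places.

[0.000, 1.008]

The exponential density is strictly decreasing on [0, ∞), so the HPD interval is anchored at 0: [0, q] with P(h ≤ q) = 0.90.
q = −ln(1 − 0.90) / 2.285 = 2.3026 / 2.285 = 1.008.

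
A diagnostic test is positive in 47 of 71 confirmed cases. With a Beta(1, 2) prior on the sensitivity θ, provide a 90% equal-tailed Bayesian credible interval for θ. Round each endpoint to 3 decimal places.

Posterior: Beta(1+47, 2+24) = Beta(48, 26).
Equal-tailed 90% interval: the 0.05 and 0.95 quantiles of Beta(48, 26).
Posterior mean ≈ 0.649, SD ≈ 0.055; a Normal approximation gives roughly [0.558, 0.739].
Exact: F⁻¹(0.05) = 0.556; F⁻¹(0.95) = 0.737.

[0.556, 0.737]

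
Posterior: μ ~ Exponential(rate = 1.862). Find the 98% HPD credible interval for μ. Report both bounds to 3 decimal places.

[0.000, 2.101]

The exponential density is strictly decreasing on [0, ∞), so the HPD interval is anchored at 0: [0, q] with P(μ ≤ q) = 0.98.
q = −ln(1 − 0.98) / 1.862 = 3.9120 / 1.862 = 2.101.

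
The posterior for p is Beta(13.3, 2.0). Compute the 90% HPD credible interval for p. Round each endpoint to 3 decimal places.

[0.750, 0.992]

The posterior is unimodal and skewed, so the HPD interval has equal density at both endpoints and is the shortest 90% interval.
Solving f(0.750) = f(0.992) with F(0.992) − F(0.750) = 0.90 gives [0.750, 0.992].
For comparison, the equal-tailed interval is [0.709, 0.975]; the HPD is narrower and shifted toward the mode.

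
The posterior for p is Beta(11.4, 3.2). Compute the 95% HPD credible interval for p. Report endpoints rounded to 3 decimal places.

The posterior is unimodal and skewed, so the HPD interval has equal density at both endpoints and is the shortest 95% interval.
Solving f(0.576) = f(0.963) with F(0.963) − F(0.576) = 0.95 gives [0.576, 0.963].
For comparison, the equal-tailed interval is [0.545, 0.945]; the HPD is narrower and shifted toward the mode.

[0.576, 0.963]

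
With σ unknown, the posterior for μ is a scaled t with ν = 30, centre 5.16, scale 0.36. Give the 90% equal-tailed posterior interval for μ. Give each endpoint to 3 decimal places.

[4.549, 5.771]

The t_30 distribution is symmetric; the 90% interval is 5.16 ± t·0.36 with t_{0.95,30} = 1.697.
Half-width: 1.697 × 0.36 = 0.611.
5.16 − 0.611 = 4.549; 5.16 + 0.611 = 5.771.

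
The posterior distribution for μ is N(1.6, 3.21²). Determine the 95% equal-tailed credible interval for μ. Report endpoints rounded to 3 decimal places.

[-4.691, 7.891]

The posterior is symmetric, so the 95% equal-tailed interval is μ = 1.6 ± z·3.21 with z = 1.960.
Half-width: 1.960 × 3.21 = 6.291.
1.6 − 6.291 = -4.691; 1.6 + 6.291 = 7.891.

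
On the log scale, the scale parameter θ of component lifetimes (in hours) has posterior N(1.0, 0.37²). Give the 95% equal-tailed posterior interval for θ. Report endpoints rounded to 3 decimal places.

[1.316, 5.614]

On the log scale the 95% interval is 1.0 ± 1.960 × 0.37 = [0.2748, 1.7252].
Exponentiate: [e^0.2748, e^1.7252] = [1.316, 5.614].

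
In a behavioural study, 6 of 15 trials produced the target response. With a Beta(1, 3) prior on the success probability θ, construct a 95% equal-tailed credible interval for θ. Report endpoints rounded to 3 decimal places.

[0.173, 0.590]

Posterior: Beta(1+6, 3+9) = Beta(7, 12).
Equal-tailed 95% interval: the 0.025 and 0.975 quantiles of Beta(7, 12).
Posterior mean ≈ 0.368, SD ≈ 0.108; a Normal approximation gives roughly [0.157, 0.580].
Exact: F⁻¹(0.025) = 0.173; F⁻¹(0.975) = 0.590.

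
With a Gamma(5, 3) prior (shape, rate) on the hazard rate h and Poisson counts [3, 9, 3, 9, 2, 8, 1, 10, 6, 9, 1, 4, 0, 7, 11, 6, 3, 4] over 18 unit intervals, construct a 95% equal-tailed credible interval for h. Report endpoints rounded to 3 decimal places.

Posterior: Gamma(5+96, 3+18) = Gamma(101, 21) (shape, rate).
Equal-tailed 95% interval: Gamma(101, 21) quantiles at 0.025 and 0.975.
Posterior mean ≈ 4.810, SD ≈ 0.479; a Normal approximation gives roughly [3.872, 5.747].
Exact: lower = 3.917; upper = 5.792.

[3.917, 5.792]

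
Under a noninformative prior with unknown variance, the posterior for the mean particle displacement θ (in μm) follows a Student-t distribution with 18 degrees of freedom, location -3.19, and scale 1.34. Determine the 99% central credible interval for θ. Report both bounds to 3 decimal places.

The t_18 distribution is symmetric; the 99% interval is -3.19 ± t·1.34 with t_{0.995,18} = 2.878.
Half-width: 2.878 × 1.34 = 3.857.
-3.19 − 3.857 = -7.047; -3.19 + 3.857 = 0.667.

[-7.047, 0.667]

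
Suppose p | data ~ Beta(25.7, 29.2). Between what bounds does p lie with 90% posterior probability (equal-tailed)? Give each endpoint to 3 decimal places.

Posterior: Beta(25.7, 29.2).
Equal-tailed 90% interval: the 0.05 and 0.95 quantiles of Beta(25.7, 29.2).
Posterior mean ≈ 0.468, SD ≈ 0.067; a Normal approximation gives roughly [0.358, 0.578].
Exact: F⁻¹(0.05) = 0.359; F⁻¹(0.95) = 0.579.

[0.359, 0.579]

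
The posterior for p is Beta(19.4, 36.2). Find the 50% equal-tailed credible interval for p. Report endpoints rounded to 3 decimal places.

Posterior: Beta(19.4, 36.2).
Equal-tailed 50% interval: the 0.25 and 0.75 quantiles of Beta(19.4, 36.2).
Posterior mean ≈ 0.349, SD ≈ 0.063; a Normal approximation gives roughly [0.306, 0.392].
Exact: F⁻¹(0.25) = 0.305; F⁻¹(0.75) = 0.391.

[0.305, 0.391]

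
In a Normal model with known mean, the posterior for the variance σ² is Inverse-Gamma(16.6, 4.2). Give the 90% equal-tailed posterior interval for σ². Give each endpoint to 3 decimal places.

[0.176, 0.400]

Inverse-Gamma(16.6, 4.2) quantiles: F⁻¹(0.05) and F⁻¹(0.95).
Equivalently, 1/σ² ~ Gamma(16.6, rate = 4.2); invert its 0.95 and 0.05 quantiles.
Posterior mean ≈ 0.269, SD ≈ 0.070; a Normal approximation gives roughly [0.153, 0.385].
Exact: lower = 0.176; upper = 0.400.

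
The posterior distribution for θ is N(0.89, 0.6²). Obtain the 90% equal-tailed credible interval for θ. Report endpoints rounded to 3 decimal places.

[-0.097, 1.877]

The posterior is symmetric, so the 90% equal-tailed interval is θ = 0.89 ± z·0.6 with z = 1.645.
Half-width: 1.645 × 0.6 = 0.987.
0.89 − 0.987 = -0.097; 0.89 + 0.987 = 1.877.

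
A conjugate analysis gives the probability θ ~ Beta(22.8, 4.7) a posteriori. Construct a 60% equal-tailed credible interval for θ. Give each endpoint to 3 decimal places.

Posterior: Beta(22.8, 4.7).
Equal-tailed 60% interval: the 0.2 and 0.8 quantiles of Beta(22.8, 4.7).
Posterior mean ≈ 0.829, SD ≈ 0.071; a Normal approximation gives roughly [0.770, 0.888].
Exact: F⁻¹(0.2) = 0.772; F⁻¹(0.8) = 0.891.

[0.772, 0.891]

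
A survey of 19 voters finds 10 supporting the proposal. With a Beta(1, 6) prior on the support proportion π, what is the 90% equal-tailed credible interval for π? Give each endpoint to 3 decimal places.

Posterior: Beta(1+10, 6+9) = Beta(11, 15).
Equal-tailed 90% interval: the 0.05 and 0.95 quantiles of Beta(11, 15).
Posterior mean ≈ 0.423, SD ≈ 0.095; a Normal approximation gives roughly [0.267, 0.579].
Exact: F⁻¹(0.05) = 0.270; F⁻¹(0.95) = 0.583.

[0.270, 0.583]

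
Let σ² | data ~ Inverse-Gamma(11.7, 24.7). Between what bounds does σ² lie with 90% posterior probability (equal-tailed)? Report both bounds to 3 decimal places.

[1.385, 3.688]

Inverse-Gamma(11.7, 24.7) quantiles: F⁻¹(0.05) and F⁻¹(0.95).
Equivalently, 1/σ² ~ Gamma(11.7, rate = 24.7); invert its 0.95 and 0.05 quantiles.
Posterior mean ≈ 2.308, SD ≈ 0.741; a Normal approximation gives roughly [1.089, 3.528].
Exact: lower = 1.385; upper = 3.688.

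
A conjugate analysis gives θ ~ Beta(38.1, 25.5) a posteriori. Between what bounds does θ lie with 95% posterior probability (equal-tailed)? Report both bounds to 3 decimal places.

Posterior: Beta(38.1, 25.5).
Equal-tailed 95% interval: the 0.025 and 0.975 quantiles of Beta(38.1, 25.5).
Posterior mean ≈ 0.599, SD ≈ 0.061; a Normal approximation gives roughly [0.480, 0.719].
Exact: F⁻¹(0.025) = 0.477; F⁻¹(0.975) = 0.715.

[0.477, 0.715]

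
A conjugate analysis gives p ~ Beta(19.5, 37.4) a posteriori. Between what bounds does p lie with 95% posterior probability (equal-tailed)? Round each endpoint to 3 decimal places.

[0.226, 0.470]

Posterior: Beta(19.5, 37.4).
Equal-tailed 95% interval: the 0.025 and 0.975 quantiles of Beta(19.5, 37.4).
Posterior mean ≈ 0.343, SD ≈ 0.062; a Normal approximation gives roughly [0.220, 0.465].
Exact: F⁻¹(0.025) = 0.226; F⁻¹(0.975) = 0.470.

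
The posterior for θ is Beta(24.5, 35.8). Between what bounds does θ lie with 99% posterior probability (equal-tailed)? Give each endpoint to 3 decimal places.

Posterior: Beta(24.5, 35.8).
Equal-tailed 99% interval: the 0.005 and 0.995 quantiles of Beta(24.5, 35.8).
Posterior mean ≈ 0.406, SD ≈ 0.063; a Normal approximation gives roughly [0.245, 0.568].
Exact: F⁻¹(0.005) = 0.253; F⁻¹(0.995) = 0.571.

[0.253, 0.571]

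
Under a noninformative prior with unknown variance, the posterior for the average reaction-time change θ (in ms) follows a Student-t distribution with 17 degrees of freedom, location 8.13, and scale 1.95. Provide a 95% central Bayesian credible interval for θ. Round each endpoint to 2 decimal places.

The t_17 distribution is symmetric; the 95% interval is 8.13 ± t·1.95 with t_{0.975,17} = 2.110.
Half-width: 2.110 × 1.95 = 4.11.
8.13 − 4.11 = 4.02; 8.13 + 4.11 = 12.24.

[4.02, 12.24]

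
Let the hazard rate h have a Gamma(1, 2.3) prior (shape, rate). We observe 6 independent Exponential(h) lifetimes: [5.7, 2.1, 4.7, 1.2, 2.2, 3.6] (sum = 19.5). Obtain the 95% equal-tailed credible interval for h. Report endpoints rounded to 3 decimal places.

Posterior: Gamma(1+6, 2.3+19.5) = Gamma(7, 21.8) (shape, rate).
Equal-tailed 95% interval: Gamma(7, 21.8) quantiles at 0.025 and 0.975.
Posterior mean ≈ 0.321, SD ≈ 0.121; a Normal approximation gives roughly [0.083, 0.559].
Exact: lower = 0.129; upper = 0.599.

[0.129, 0.599]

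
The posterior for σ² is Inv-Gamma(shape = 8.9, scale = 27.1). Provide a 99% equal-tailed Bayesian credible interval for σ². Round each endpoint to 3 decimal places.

Inverse-Gamma(8.9, 27.1) quantiles: F⁻¹(0.005) and F⁻¹(0.995).
Equivalently, 1/σ² ~ Gamma(8.9, rate = 27.1); invert its 0.995 and 0.005 quantiles.
Posterior mean ≈ 3.430, SD ≈ 1.306; a Normal approximation gives roughly [0.067, 6.794].
Exact: lower = 1.470; upper = 8.813.

[1.470, 8.813]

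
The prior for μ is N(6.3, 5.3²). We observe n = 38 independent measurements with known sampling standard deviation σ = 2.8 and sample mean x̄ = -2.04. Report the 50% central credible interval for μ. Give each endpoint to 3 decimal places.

[-2.284, -1.674]

Posterior precision = 1/5.3² + 38/2.8² = 0.0356 + 4.8469 = 4.8825, so posterior SD = 0.4526.
Posterior mean = (6.3/5.3² + 38·-2.04/2.8²) / 4.8825 = -1.9792.
Interval: -1.9792 ± 0.674 × 0.4526 → [-2.284, -1.674].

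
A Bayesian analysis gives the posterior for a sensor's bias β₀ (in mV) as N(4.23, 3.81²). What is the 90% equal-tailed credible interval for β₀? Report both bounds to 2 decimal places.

[-2.04, 10.50]

The posterior is symmetric, so the 90% equal-tailed interval is β₀ = 4.23 ± z·3.81 with z = 1.645.
Half-width: 1.645 × 3.81 = 6.27.
4.23 − 6.27 = -2.04; 4.23 + 6.27 = 10.50.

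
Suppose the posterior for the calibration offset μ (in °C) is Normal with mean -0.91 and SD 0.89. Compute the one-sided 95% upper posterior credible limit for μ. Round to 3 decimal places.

Need U with P(μ ≤ U) = 0.95: U = -0.91 + z_{0.05}·0.89.
z = 1.645; U = -0.91 + 1.645 × 0.89 = 0.554.

0.554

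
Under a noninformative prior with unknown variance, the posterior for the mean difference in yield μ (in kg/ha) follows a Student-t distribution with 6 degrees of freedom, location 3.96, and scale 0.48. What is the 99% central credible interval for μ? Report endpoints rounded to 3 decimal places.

The t_6 distribution is symmetric; the 99% interval is 3.96 ± t·0.48 with t_{0.995,6} = 3.707.
Half-width: 3.707 × 0.48 = 1.780.
3.96 − 1.780 = 2.180; 3.96 + 1.780 = 5.740.

[2.180, 5.740]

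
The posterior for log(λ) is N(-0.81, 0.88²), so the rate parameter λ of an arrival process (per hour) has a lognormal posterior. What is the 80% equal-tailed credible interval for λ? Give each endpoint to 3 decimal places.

On the log scale the 80% interval is -0.81 ± 1.282 × 0.88 = [-1.9378, 0.3178].
Exponentiate: [e^-1.9378, e^0.3178] = [0.144, 1.374].

[0.144, 1.374]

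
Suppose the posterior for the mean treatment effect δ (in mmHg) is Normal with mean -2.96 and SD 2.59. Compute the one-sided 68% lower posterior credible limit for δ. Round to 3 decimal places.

Need L with P(δ ≥ L) = 0.68: L = -2.96 − z_{0.32}·2.59.
z = 0.468; L = -2.96 − 0.468 × 2.59 = -4.171.

-4.171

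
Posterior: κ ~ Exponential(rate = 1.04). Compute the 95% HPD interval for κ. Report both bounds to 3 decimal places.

[0.000, 2.881]

The exponential density is strictly decreasing on [0, ∞), so the HPD interval is anchored at 0: [0, q] with P(κ ≤ q) = 0.95.
q = −ln(1 − 0.95) / 1.04 = 2.9957 / 1.04 = 2.881.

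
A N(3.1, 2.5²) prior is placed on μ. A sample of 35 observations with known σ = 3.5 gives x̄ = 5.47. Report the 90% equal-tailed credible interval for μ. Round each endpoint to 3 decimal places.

[4.397, 6.291]

Posterior precision = 1/2.5² + 35/3.5² = 0.1600 + 2.8571 = 3.0171, so posterior SD = 0.5757.
Posterior mean = (3.1/2.5² + 35·5.47/3.5²) / 3.0171 = 5.3443.
Interval: 5.3443 ± 1.645 × 0.5757 → [4.397, 6.291].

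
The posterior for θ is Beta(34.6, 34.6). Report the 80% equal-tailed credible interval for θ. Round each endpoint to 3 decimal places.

[0.423, 0.577]

Posterior: Beta(34.6, 34.6).
Equal-tailed 80% interval: the 0.1 and 0.9 quantiles of Beta(34.6, 34.6).
Posterior mean ≈ 0.500, SD ≈ 0.060; a Normal approximation gives roughly [0.424, 0.576].
Exact: F⁻¹(0.1) = 0.423; F⁻¹(0.9) = 0.577.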